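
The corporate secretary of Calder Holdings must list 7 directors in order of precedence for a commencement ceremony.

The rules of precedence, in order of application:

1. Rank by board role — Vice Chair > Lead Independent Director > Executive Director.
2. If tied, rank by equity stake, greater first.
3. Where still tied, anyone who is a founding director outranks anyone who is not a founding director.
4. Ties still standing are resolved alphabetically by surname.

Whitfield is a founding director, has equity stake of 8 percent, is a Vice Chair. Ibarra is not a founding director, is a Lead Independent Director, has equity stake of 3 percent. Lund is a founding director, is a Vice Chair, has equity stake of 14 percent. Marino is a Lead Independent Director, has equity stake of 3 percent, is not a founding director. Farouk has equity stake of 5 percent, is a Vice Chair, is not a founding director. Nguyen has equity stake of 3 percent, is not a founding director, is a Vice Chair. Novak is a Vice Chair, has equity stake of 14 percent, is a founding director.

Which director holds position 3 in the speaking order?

By board role: Lund, Novak, Whitfield, Farouk and Nguyen (Vice Chair); then Ibarra and Marino (Lead Independent Director).
Among Lund, Novak, Whitfield, Farouk and Nguyen, by equity stake (higher first): Lund and Novak (14 percent) before Whitfield (8 percent) before Farouk (5 percent) before Nguyen (3 percent).
Lund and Novak are each a founding director, so the next rule applies.
Among Lund and Novak, alphabetically by surname: Lund before Novak.
Ibarra and Marino both have equity stake 3 percent, so the next rule applies.
Ibarra and Marino are each not a founding director, so the next rule applies.
Among Ibarra and Marino, alphabetically by surname: Ibarra before Marino.
Order: Lund, Novak, Whitfield, Farouk, Nguyen, Ibarra, Marino.

Whitfield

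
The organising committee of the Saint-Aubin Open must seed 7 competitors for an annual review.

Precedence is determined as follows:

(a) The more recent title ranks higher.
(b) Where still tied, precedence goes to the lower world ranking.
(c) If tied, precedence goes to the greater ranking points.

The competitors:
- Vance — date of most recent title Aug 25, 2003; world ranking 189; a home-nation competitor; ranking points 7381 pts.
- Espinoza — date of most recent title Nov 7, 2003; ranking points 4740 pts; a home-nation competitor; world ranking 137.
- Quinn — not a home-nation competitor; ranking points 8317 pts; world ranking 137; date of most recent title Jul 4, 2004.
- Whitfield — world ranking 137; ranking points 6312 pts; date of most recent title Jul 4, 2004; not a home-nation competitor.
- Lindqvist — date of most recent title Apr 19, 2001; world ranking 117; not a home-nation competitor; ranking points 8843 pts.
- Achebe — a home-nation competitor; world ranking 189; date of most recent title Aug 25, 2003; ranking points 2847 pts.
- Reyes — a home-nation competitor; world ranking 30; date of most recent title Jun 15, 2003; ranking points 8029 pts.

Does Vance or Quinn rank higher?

Quinn

By date of most recent title (later first): Quinn and Whitfield (both Jul 4, 2004); then Espinoza (Nov 7, 2003); then Vance and Achebe (both Aug 25, 2003); then Reyes (Jun 15, 2003); then Lindqvist (Apr 19, 2001).
Quinn and Whitfield both have world ranking 137, so the next rule applies.
Among Quinn and Whitfield, by ranking points (higher first): Quinn (8317 pts) before Whitfield (6312 pts).
Vance and Achebe both have world ranking 189, so the next rule applies.
Among Vance and Achebe, by ranking points (higher first): Vance (7381 pts) before Achebe (2847 pts).
So Quinn takes precedence.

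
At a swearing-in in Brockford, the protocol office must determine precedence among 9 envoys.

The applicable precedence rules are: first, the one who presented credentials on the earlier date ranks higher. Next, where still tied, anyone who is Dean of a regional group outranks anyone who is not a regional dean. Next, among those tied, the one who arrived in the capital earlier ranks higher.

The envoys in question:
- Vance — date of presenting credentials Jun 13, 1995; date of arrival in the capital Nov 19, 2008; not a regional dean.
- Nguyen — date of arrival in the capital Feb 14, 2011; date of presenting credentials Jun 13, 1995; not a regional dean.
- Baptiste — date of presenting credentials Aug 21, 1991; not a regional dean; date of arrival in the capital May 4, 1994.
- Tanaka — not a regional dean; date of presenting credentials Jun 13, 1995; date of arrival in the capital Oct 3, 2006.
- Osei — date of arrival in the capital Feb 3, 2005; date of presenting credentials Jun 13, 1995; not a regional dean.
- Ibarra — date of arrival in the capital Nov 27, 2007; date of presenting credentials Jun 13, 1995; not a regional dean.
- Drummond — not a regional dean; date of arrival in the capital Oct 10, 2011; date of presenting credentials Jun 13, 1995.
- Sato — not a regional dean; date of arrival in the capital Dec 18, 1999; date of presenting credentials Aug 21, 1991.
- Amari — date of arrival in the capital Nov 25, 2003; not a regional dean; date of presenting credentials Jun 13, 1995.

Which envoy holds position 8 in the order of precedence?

Nguyen

By date of presenting credentials (earlier first): Baptiste and Sato (both Aug 21, 1991); then Amari, Osei, Tanaka, Ibarra, Vance, Nguyen and Drummond (each Jun 13, 1995).
Baptiste and Sato are each not a regional dean, so the next rule applies.
Among Baptiste and Sato, by date of arrival in the capital (earlier first): Baptiste (May 4, 1994) before Sato (Dec 18, 1999).
Amari, Osei, Tanaka, Ibarra, Vance, Nguyen and Drummond are each not a regional dean, so the next rule applies.
Among Amari, Osei, Tanaka, Ibarra, Vance, Nguyen and Drummond, by date of arrival in the capital (earlier first): Amari (Nov 25, 2003) before Osei (Feb 3, 2005) before Tanaka (Oct 3, 2006) before Ibarra (Nov 27, 2007) before Vance (Nov 19, 2008) before Nguyen (Feb 14, 2011) before Drummond (Oct 10, 2011).
Order: Baptiste, Sato, Amari, Osei, Tanaka, Ibarra, Vance, Nguyen, Drummond.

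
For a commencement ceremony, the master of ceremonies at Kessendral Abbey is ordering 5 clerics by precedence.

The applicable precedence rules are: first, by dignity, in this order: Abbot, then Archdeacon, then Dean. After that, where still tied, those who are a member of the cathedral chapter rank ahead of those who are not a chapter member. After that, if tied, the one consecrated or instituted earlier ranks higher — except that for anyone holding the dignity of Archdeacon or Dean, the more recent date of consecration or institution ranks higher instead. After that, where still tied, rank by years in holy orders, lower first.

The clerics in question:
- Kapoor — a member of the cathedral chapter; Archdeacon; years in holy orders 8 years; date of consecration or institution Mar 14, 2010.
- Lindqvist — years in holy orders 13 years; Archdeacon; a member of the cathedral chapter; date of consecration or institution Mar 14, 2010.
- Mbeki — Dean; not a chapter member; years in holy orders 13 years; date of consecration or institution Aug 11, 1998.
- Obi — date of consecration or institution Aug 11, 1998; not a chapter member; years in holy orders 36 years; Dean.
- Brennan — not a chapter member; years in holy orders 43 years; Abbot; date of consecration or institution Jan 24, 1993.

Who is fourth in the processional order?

Mbeki

By dignity: Brennan (Abbot); then Kapoor and Lindqvist (Archdeacon); then Mbeki and Obi (Dean).
Kapoor and Lindqvist are each a member of the cathedral chapter, so the next rule applies.
Kapoor and Lindqvist both have date of consecration or institution Mar 14, 2010, so the next rule applies.
Among Kapoor and Lindqvist, by years in holy orders (lower first): Kapoor (8 years) before Lindqvist (13 years).
Mbeki and Obi are each not a chapter member, so the next rule applies.
Mbeki and Obi both have date of consecration or institution Aug 11, 1998, so the next rule applies.
Among Mbeki and Obi, by years in holy orders (lower first): Mbeki (13 years) before Obi (36 years).
Order: Brennan, Kapoor, Lindqvist, Mbeki, Obi.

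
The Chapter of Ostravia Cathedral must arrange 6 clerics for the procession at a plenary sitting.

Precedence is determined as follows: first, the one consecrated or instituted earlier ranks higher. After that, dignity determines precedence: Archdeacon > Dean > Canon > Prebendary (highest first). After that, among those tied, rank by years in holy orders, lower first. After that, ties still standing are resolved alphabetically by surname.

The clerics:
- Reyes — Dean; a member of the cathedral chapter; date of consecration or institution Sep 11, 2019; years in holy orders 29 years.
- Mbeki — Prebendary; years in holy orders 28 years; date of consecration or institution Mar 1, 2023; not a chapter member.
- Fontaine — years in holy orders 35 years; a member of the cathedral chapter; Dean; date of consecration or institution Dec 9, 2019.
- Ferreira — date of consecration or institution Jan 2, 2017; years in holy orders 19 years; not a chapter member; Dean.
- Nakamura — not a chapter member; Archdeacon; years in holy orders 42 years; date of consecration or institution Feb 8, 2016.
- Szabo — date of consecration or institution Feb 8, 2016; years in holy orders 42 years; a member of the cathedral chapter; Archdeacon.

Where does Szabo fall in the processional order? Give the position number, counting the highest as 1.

2

By date of consecration or institution (earlier first): Nakamura and Szabo (both Feb 8, 2016); then Ferreira (Jan 2, 2017); then Reyes (Sep 11, 2019); then Fontaine (Dec 9, 2019); then Mbeki (Mar 1, 2023).
Nakamura and Szabo are each Archdeacon, so the next rule applies.
Nakamura and Szabo both have years in holy orders 42 years, so the next rule applies.
Among Nakamura and Szabo, alphabetically by surname: Nakamura before Szabo.
Order: Nakamura, Szabo, Ferreira, Reyes, Fontaine, Mbeki. So position 2.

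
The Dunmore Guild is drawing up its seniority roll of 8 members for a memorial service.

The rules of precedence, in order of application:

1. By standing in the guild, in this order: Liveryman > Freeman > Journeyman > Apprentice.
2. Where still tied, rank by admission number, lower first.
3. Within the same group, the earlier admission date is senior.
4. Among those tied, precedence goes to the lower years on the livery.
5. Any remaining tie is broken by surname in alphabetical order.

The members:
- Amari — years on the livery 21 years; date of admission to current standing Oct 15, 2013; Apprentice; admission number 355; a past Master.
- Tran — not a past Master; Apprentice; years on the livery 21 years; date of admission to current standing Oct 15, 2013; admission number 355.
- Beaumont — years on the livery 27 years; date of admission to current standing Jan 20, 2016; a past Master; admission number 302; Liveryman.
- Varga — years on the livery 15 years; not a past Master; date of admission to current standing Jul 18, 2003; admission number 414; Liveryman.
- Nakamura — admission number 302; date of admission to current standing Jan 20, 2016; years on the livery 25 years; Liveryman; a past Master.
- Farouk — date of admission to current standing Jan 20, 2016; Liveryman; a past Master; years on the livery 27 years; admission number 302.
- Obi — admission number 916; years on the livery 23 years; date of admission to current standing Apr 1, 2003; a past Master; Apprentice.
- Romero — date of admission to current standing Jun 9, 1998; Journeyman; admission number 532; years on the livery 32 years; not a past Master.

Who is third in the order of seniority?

Farouk

By standing in the guild: Nakamura, Beaumont, Farouk and Varga (Liveryman); then Romero (Journeyman); then Amari, Tran and Obi (Apprentice).
Among Nakamura, Beaumont, Farouk and Varga, by admission number (lower first): Nakamura, Beaumont and Farouk (302) before Varga (414).
Nakamura, Beaumont and Farouk all have date of admission to current standing Jan 20, 2016, so the next rule applies.
Among Nakamura, Beaumont and Farouk, by years on the livery (lower first): Nakamura (25 years) before Beaumont and Farouk (27 years).
Among Beaumont and Farouk, alphabetically by surname: Beaumont before Farouk.
Among Amari, Tran and Obi, by admission number (lower first): Amari and Tran (355) before Obi (916).
Amari and Tran both have date of admission to current standing Oct 15, 2013, so the next rule applies.
Amari and Tran both have years on the livery 21 years, so the next rule applies.
Among Amari and Tran, alphabetically by surname: Amari before Tran.
Order: Nakamura, Beaumont, Farouk, Varga, Romero, Amari, Tran, Obi.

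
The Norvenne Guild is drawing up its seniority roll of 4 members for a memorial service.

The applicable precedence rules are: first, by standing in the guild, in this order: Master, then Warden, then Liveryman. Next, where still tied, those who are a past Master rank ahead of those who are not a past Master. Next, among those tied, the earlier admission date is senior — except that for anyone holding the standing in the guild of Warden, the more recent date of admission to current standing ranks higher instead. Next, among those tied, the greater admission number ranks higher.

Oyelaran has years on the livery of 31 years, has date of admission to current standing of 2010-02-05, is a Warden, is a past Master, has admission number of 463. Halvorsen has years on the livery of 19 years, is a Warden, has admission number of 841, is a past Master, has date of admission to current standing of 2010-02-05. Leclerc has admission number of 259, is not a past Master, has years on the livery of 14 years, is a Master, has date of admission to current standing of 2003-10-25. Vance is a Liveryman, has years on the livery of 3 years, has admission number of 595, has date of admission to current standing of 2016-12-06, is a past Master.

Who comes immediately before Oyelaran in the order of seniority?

By standing in the guild: Leclerc (Master); then Halvorsen and Oyelaran (Warden); then Vance (Liveryman).
Halvorsen and Oyelaran are each a past Master, so the next rule applies.
Halvorsen and Oyelaran both have date of admission to current standing 2010-02-05, so the next rule applies.
Among Halvorsen and Oyelaran, by admission number (higher first): Halvorsen (841) before Oyelaran (463).
Order: Leclerc, Halvorsen, Oyelaran, Vance.

Halvorsen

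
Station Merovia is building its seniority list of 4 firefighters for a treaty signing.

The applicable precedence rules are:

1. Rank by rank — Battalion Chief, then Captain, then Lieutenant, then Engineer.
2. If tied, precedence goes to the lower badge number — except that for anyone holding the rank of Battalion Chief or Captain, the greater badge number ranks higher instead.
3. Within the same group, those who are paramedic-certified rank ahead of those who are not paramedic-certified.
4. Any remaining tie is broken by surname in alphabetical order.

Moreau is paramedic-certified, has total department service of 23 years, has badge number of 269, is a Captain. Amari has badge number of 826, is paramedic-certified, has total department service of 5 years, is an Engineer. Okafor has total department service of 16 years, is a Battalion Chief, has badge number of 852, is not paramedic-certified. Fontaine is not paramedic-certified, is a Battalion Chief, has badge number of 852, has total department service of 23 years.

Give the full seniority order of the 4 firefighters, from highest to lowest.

Fontaine, Okafor, Moreau, Amari

By rank: Fontaine and Okafor (Battalion Chief); then Moreau (Captain); then Amari (Engineer).
Fontaine and Okafor both have badge number 852, so the next rule applies.
Fontaine and Okafor are each not paramedic-certified, so the next rule applies.
Among Fontaine and Okafor, alphabetically by surname: Fontaine before Okafor.
Full order: Fontaine, Okafor, Moreau, Amari.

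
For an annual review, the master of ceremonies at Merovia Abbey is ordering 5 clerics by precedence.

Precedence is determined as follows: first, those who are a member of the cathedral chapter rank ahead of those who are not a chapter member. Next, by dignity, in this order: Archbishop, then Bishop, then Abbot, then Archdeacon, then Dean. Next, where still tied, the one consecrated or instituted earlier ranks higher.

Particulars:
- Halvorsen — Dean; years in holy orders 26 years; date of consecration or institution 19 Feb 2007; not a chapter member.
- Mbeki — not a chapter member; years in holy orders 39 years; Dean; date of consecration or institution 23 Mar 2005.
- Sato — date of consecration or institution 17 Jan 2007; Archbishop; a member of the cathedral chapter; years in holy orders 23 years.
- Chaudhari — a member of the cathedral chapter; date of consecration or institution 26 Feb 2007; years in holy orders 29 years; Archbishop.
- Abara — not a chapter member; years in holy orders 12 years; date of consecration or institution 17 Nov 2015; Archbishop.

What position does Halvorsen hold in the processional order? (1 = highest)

By the first rule: Sato and Chaudhari (both a member of the cathedral chapter); then Abara, Mbeki and Halvorsen (each not a chapter member).
Sato and Chaudhari are each Archbishop, so the next rule applies.
Among Sato and Chaudhari, by date of consecration or institution (earlier first): Sato (17 Jan 2007) before Chaudhari (26 Feb 2007).
Among Abara, Mbeki and Halvorsen, by dignity: Abara (Archbishop) before Mbeki and Halvorsen (Dean).
Among Mbeki and Halvorsen, by date of consecration or institution (earlier first): Mbeki (23 Mar 2005) before Halvorsen (19 Feb 2007).
Order: Sato, Chaudhari, Abara, Mbeki, Halvorsen. So position 5.

5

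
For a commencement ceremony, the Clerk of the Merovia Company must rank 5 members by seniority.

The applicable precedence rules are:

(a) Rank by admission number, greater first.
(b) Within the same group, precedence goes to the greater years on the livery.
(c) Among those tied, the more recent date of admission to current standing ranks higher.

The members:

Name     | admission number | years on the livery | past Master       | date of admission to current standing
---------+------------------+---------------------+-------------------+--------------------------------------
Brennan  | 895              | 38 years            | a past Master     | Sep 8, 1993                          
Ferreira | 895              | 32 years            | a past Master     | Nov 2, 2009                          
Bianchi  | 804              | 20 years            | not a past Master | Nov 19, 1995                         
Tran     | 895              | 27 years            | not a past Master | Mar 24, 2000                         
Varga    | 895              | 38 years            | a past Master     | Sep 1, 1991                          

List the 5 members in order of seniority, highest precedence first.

By admission number (higher first): Brennan, Varga, Ferreira and Tran (each 895); then Bianchi (804).
Among Brennan, Varga, Ferreira and Tran, by years on the livery (higher first): Brennan and Varga (38 years) before Ferreira (32 years) before Tran (27 years).
Among Brennan and Varga, by date of admission to current standing (later first): Brennan (Sep 8, 1993) before Varga (Sep 1, 1991).
Full order: Brennan, Varga, Ferreira, Tran, Bianchi.

Brennan, Varga, Ferreira, Tran, Bianchi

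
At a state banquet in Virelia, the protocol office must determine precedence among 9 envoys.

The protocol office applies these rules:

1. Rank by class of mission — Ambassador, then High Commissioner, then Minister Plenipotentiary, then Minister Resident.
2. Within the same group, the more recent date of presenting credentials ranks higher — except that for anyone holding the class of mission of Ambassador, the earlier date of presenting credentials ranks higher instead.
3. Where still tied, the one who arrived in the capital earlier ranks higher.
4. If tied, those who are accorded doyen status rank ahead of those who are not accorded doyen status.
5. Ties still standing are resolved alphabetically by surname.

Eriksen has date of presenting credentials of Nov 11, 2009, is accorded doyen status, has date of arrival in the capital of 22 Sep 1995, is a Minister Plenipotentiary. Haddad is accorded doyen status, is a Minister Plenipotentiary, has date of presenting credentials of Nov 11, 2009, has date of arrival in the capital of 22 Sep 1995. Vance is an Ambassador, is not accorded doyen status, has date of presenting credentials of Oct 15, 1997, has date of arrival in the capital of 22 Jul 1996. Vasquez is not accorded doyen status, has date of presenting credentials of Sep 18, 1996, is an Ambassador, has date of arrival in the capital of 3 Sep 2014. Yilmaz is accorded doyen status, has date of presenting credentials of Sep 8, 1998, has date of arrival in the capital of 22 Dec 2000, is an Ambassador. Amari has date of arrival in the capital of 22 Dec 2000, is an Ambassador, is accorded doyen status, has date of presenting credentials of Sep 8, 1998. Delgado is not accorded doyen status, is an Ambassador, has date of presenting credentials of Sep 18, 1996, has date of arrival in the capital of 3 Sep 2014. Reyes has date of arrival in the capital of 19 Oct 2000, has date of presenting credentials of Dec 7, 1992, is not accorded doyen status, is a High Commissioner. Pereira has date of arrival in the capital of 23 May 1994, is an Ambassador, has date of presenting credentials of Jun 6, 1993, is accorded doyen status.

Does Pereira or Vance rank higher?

Pereira

By class of mission: Pereira, Delgado, Vasquez, Vance, Amari and Yilmaz (Ambassador); then Reyes (High Commissioner); then Eriksen and Haddad (Minister Plenipotentiary).
Among Pereira, Delgado, Vasquez, Vance, Amari and Yilmaz, by date of presenting credentials (earlier first) (reversed rule for this group): Pereira (Jun 6, 1993) before Delgado and Vasquez (Sep 18, 1996) before Vance (Oct 15, 1997) before Amari and Yilmaz (Sep 8, 1998).
Delgado and Vasquez both have date of arrival in the capital 3 Sep 2014, so the next rule applies.
Delgado and Vasquez are each not accorded doyen status, so the next rule applies.
Among Delgado and Vasquez, alphabetically by surname: Delgado before Vasquez.
Amari and Yilmaz both have date of arrival in the capital 22 Dec 2000, so the next rule applies.
Amari and Yilmaz are each accorded doyen status, so the next rule applies.
Among Amari and Yilmaz, alphabetically by surname: Amari before Yilmaz.
Eriksen and Haddad both have date of presenting credentials Nov 11, 2009, so the next rule applies.
Eriksen and Haddad both have date of arrival in the capital 22 Sep 1995, so the next rule applies.
Eriksen and Haddad are each accorded doyen status, so the next rule applies.
Among Eriksen and Haddad, alphabetically by surname: Eriksen before Haddad.
So Pereira takes precedence.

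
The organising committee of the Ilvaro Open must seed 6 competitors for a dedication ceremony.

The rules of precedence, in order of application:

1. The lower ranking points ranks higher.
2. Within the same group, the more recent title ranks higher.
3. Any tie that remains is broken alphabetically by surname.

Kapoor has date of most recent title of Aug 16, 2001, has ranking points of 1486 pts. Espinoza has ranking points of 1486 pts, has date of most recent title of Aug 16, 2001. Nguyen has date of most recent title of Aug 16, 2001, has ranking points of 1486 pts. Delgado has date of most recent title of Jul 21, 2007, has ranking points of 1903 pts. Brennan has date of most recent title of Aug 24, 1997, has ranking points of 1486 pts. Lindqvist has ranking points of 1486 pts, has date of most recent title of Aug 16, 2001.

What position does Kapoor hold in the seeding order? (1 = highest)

2

By ranking points (lower first): Espinoza, Kapoor, Lindqvist, Nguyen and Brennan (each 1486 pts); then Delgado (1903 pts).
Among Espinoza, Kapoor, Lindqvist, Nguyen and Brennan, by date of most recent title (later first): Espinoza, Kapoor, Lindqvist and Nguyen (Aug 16, 2001) before Brennan (Aug 24, 1997).
Among Espinoza, Kapoor, Lindqvist and Nguyen, alphabetically by surname: Espinoza before Kapoor before Lindqvist before Nguyen.
Order: Espinoza, Kapoor, Lindqvist, Nguyen, Brennan, Delgado. So position 2.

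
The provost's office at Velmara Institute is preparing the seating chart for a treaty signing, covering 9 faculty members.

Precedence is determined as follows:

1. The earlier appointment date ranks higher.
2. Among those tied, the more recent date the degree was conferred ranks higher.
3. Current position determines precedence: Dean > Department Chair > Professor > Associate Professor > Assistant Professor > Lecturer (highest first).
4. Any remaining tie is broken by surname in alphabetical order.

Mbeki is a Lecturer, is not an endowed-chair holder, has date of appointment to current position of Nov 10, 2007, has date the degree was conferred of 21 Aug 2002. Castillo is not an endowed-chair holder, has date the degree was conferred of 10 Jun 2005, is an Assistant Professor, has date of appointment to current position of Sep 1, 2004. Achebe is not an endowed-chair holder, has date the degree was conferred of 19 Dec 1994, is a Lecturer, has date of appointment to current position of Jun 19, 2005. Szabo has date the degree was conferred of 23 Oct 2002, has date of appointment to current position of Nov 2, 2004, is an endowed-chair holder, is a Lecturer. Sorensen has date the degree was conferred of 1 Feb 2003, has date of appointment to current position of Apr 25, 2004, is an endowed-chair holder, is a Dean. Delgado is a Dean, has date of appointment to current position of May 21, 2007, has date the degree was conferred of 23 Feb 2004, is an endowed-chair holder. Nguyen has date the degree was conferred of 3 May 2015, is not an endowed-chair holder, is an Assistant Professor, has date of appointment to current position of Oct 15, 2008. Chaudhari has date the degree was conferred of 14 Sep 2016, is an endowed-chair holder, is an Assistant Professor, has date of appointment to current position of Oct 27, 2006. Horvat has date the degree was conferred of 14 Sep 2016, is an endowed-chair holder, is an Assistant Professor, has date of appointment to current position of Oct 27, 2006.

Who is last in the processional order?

By date of appointment to current position (earlier first): Sorensen (Apr 25, 2004); then Castillo (Sep 1, 2004); then Szabo (Nov 2, 2004); then Achebe (Jun 19, 2005); then Chaudhari and Horvat (both Oct 27, 2006); then Delgado (May 21, 2007); then Mbeki (Nov 10, 2007); then Nguyen (Oct 15, 2008).
Chaudhari and Horvat both have date the degree was conferred 14 Sep 2016, so the next rule applies.
Chaudhari and Horvat are each Assistant Professor, so the next rule applies.
Among Chaudhari and Horvat, alphabetically by surname: Chaudhari before Horvat.
Order: Sorensen, Castillo, Szabo, Achebe, Chaudhari, Horvat, Delgado, Mbeki, Nguyen.

Nguyen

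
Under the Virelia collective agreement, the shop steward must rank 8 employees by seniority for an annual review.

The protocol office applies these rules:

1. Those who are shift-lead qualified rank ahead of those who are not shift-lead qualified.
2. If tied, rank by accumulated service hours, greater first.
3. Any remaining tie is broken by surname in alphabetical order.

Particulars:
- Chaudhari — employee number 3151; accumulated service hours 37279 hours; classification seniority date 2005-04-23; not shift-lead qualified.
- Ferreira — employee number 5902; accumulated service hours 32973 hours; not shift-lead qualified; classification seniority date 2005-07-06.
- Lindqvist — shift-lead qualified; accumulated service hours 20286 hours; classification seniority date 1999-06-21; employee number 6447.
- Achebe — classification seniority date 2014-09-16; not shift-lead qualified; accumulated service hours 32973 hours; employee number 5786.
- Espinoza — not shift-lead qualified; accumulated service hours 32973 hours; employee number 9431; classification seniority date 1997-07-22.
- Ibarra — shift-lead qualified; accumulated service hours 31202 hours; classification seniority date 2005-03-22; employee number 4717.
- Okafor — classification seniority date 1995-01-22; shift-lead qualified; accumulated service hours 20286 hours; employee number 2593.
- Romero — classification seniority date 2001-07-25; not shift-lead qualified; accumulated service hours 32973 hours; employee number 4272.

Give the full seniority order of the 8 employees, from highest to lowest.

Ibarra, Lindqvist, Okafor, Chaudhari, Achebe, Espinoza, Ferreira, Romero

By the first rule: Ibarra, Lindqvist and Okafor (each shift-lead qualified); then Chaudhari, Achebe, Espinoza, Ferreira and Romero (each not shift-lead qualified).
Among Ibarra, Lindqvist and Okafor, by accumulated service hours (higher first): Ibarra (31202 hours) before Lindqvist and Okafor (20286 hours).
Among Lindqvist and Okafor, alphabetically by surname: Lindqvist before Okafor.
Among Chaudhari, Achebe, Espinoza, Ferreira and Romero, by accumulated service hours (higher first): Chaudhari (37279 hours) before Achebe, Espinoza, Ferreira and Romero (32973 hours).
Among Achebe, Espinoza, Ferreira and Romero, alphabetically by surname: Achebe before Espinoza before Ferreira before Romero.
Full order: Ibarra, Lindqvist, Okafor, Chaudhari, Achebe, Espinoza, Ferreira, Romero.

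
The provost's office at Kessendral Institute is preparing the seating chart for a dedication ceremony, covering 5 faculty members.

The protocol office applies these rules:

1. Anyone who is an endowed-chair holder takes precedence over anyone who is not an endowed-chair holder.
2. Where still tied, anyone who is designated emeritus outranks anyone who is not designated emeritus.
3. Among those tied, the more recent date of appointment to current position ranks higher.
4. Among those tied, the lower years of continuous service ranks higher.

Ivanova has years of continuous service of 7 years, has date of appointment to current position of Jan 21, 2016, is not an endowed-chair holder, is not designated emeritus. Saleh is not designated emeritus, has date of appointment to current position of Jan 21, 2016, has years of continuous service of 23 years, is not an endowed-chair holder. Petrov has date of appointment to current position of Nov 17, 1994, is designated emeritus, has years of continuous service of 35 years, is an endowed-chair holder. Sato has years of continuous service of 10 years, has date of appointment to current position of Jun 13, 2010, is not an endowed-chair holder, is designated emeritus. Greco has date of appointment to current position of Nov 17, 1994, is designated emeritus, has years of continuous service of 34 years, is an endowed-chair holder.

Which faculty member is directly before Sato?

Petrov

By the first rule: Greco and Petrov (both an endowed-chair holder); then Sato, Ivanova and Saleh (each not an endowed-chair holder).
Greco and Petrov are each designated emeritus, so the next rule applies.
Greco and Petrov both have date of appointment to current position Nov 17, 1994, so the next rule applies.
Among Greco and Petrov, by years of continuous service (lower first): Greco (34 years) before Petrov (35 years).
Among Sato, Ivanova and Saleh, designated emeritus before not designated emeritus: Sato (designated emeritus) before Ivanova and Saleh (not designated emeritus).
Ivanova and Saleh both have date of appointment to current position Jan 21, 2016, so the next rule applies.
Among Ivanova and Saleh, by years of continuous service (lower first): Ivanova (7 years) before Saleh (23 years).
Order: Greco, Petrov, Sato, Ivanova, Saleh.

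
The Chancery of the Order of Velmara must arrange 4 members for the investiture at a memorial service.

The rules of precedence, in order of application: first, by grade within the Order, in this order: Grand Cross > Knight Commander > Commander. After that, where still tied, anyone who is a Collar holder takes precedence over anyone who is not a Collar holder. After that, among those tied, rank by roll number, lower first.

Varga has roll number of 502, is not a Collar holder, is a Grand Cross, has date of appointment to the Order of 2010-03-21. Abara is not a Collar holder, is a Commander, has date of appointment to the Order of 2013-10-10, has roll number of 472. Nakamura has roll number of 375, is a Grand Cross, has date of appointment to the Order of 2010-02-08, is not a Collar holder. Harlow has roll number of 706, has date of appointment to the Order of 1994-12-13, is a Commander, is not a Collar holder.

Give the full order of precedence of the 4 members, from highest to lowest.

By grade within the Order: Nakamura and Varga (Grand Cross); then Abara and Harlow (Commander).
Nakamura and Varga are each not a Collar holder, so the next rule applies.
Among Nakamura and Varga, by roll number (lower first): Nakamura (375) before Varga (502).
Abara and Harlow are each not a Collar holder, so the next rule applies.
Among Abara and Harlow, by roll number (lower first): Abara (472) before Harlow (706).
Full order: Nakamura, Varga, Abara, Harlow.

Nakamura, Varga, Abara, Harlow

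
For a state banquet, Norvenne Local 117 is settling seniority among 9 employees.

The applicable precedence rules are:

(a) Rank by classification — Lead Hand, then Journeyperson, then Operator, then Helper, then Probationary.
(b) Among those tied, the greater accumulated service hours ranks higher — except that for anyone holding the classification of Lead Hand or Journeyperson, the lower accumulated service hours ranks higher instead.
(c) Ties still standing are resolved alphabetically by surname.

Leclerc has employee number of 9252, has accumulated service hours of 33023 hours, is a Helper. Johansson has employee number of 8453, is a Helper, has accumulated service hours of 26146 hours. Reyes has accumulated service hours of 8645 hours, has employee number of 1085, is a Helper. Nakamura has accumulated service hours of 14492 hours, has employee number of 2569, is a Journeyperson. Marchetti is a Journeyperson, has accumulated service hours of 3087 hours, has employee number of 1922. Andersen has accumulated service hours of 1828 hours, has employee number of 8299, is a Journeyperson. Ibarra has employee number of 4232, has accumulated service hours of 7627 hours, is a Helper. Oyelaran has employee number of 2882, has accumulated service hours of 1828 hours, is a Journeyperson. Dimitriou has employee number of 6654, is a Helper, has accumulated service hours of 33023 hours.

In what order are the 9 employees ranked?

By classification: Andersen, Oyelaran, Marchetti and Nakamura (Journeyperson); then Dimitriou, Leclerc, Johansson, Reyes and Ibarra (Helper).
Among Andersen, Oyelaran, Marchetti and Nakamura, by accumulated service hours (lower first) (reversed rule for this group): Andersen and Oyelaran (1828 hours) before Marchetti (3087 hours) before Nakamura (14492 hours).
Among Andersen and Oyelaran, alphabetically by surname: Andersen before Oyelaran.
Among Dimitriou, Leclerc, Johansson, Reyes and Ibarra, by accumulated service hours (higher first): Dimitriou and Leclerc (33023 hours) before Johansson (26146 hours) before Reyes (8645 hours) before Ibarra (7627 hours).
Among Dimitriou and Leclerc, alphabetically by surname: Dimitriou before Leclerc.
Full order: Andersen, Oyelaran, Marchetti, Nakamura, Dimitriou, Leclerc, Johansson, Reyes, Ibarra.

Andersen, Oyelaran, Marchetti, Nakamura, Dimitriou, Leclerc, Johansson, Reyes, Ibarra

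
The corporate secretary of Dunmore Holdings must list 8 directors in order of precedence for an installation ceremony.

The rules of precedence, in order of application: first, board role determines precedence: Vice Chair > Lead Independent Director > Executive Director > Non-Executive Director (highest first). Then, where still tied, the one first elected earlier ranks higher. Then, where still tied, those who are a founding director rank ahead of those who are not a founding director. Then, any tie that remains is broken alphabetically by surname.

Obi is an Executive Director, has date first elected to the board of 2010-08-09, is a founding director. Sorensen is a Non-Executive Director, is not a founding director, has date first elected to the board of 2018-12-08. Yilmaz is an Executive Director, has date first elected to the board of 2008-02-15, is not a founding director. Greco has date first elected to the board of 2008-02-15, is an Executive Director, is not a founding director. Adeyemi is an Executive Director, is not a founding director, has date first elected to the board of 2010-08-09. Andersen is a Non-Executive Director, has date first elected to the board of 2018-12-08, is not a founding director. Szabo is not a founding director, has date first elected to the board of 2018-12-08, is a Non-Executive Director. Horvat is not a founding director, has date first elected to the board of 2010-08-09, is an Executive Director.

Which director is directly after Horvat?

Andersen

By board role: Greco, Yilmaz, Obi, Adeyemi and Horvat (Executive Director); then Andersen, Sorensen and Szabo (Non-Executive Director).
Among Greco, Yilmaz, Obi, Adeyemi and Horvat, by date first elected to the board (earlier first): Greco and Yilmaz (2008-02-15) before Obi, Adeyemi and Horvat (2010-08-09).
Greco and Yilmaz are each not a founding director, so the next rule applies.
Among Greco and Yilmaz, alphabetically by surname: Greco before Yilmaz.
Among Obi, Adeyemi and Horvat, a founding director before not a founding director: Obi (a founding director) before Adeyemi and Horvat (not a founding director).
Among Adeyemi and Horvat, alphabetically by surname: Adeyemi before Horvat.
Andersen, Sorensen and Szabo all have date first elected to the board 2018-12-08, so the next rule applies.
Andersen, Sorensen and Szabo are each not a founding director, so the next rule applies.
Among Andersen, Sorensen and Szabo, alphabetically by surname: Andersen before Sorensen before Szabo.
Order: Greco, Yilmaz, Obi, Adeyemi, Horvat, Andersen, Sorensen, Szabo.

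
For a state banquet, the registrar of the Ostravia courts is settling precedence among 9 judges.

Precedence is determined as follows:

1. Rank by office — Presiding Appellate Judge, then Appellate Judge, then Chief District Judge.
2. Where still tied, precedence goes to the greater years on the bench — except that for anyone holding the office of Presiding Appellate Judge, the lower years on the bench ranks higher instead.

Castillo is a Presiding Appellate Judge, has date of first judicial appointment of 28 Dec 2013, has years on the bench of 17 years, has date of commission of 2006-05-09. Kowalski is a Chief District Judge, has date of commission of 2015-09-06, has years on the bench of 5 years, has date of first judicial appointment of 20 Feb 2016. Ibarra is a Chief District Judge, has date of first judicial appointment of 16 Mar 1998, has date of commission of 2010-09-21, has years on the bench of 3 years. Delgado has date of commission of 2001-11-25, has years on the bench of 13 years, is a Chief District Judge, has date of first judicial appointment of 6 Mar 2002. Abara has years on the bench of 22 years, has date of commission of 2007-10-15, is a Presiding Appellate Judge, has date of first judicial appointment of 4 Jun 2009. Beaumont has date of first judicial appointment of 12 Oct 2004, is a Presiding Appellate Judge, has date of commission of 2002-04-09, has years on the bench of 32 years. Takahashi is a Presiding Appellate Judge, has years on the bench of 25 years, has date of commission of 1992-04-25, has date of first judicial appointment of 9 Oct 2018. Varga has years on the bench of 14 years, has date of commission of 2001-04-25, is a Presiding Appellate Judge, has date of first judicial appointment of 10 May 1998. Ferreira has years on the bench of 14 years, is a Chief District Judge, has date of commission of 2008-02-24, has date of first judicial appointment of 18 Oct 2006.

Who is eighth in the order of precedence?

Kowalski

By office: Varga, Castillo, Abara, Takahashi and Beaumont (Presiding Appellate Judge); then Ferreira, Delgado, Kowalski and Ibarra (Chief District Judge).
Among Varga, Castillo, Abara, Takahashi and Beaumont, by years on the bench (lower first) (reversed rule for this group): Varga (14 years) before Castillo (17 years) before Abara (22 years) before Takahashi (25 years) before Beaumont (32 years).
Among Ferreira, Delgado, Kowalski and Ibarra, by years on the bench (higher first): Ferreira (14 years) before Delgado (13 years) before Kowalski (5 years) before Ibarra (3 years).
Order: Varga, Castillo, Abara, Takahashi, Beaumont, Ferreira, Delgado, Kowalski, Ibarra.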